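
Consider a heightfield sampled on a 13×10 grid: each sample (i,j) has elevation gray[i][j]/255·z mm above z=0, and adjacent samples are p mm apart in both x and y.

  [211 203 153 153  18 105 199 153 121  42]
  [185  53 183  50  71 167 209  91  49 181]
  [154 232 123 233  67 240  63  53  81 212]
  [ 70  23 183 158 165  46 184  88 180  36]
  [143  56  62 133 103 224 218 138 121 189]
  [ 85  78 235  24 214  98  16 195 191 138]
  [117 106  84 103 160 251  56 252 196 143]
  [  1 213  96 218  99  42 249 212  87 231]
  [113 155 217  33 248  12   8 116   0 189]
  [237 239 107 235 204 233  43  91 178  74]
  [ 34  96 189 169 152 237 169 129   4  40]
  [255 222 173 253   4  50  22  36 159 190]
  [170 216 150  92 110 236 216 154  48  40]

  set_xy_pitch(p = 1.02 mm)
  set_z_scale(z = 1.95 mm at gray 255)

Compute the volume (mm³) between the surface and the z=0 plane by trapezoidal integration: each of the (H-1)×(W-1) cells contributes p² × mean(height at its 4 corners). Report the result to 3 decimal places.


115.304

height_mm = gray/255 × 1.95; cell vol = 1.02² × mean(4 corners)
unit = 1.02² × 1.95 / (4×255) = 0.001989 mm³ per gray-sum
row 0: Σ corner-gray over 9 cells = 4575  → 9.0997
row 1: Σ corner-gray over 9 cells = 4662  → 9.2727
row 2: Σ corner-gray over 9 cells = 4710  → 9.3682
row 3: Σ corner-gray over 9 cells = 4602  → 9.1534
row 4: Σ corner-gray over 9 cells = 4767  → 9.4816
row 5: Σ corner-gray over 9 cells = 5001  → 9.9470
row 6: Σ corner-gray over 9 cells = 5340  → 10.6213
row 7: Σ corner-gray over 9 cells = 4544  → 9.0380
row 8: Σ corner-gray over 9 cells = 4851  → 9.6486
row 9: Σ corner-gray over 9 cells = 5335  → 10.6113
row 10: Σ corner-gray over 9 cells = 4647  → 9.2429
row 11: Σ corner-gray over 9 cells = 4937  → 9.8197
Σ rows: total corner-gray = 57971  → 115.3043 mm³


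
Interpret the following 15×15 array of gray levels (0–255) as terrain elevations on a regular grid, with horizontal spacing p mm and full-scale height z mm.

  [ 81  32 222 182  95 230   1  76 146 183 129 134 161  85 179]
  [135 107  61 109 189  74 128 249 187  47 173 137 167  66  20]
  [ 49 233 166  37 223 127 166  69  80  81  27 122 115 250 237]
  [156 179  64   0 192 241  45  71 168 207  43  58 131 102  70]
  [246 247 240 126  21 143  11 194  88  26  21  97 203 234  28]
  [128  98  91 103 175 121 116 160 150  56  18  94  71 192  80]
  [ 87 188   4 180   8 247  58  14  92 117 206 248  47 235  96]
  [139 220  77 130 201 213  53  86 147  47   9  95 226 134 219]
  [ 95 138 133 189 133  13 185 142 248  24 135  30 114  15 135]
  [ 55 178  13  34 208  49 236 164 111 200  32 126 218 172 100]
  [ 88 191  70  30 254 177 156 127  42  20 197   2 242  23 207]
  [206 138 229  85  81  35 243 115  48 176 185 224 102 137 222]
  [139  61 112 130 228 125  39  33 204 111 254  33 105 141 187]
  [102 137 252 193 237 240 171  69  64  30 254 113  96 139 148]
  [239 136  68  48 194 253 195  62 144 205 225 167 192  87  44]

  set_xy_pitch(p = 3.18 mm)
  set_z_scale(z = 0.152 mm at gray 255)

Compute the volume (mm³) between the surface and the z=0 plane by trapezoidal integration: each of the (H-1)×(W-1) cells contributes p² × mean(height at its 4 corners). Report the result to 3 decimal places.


height_mm = gray/255 × 0.152; cell vol = 3.18² × mean(4 corners)
unit = 3.18² × 0.152 / (4×255) = 0.00150695 mm³ per gray-sum
row 0: Σ corner-gray over 14 cells = 7155  → 10.7822
row 1: Σ corner-gray over 14 cells = 7221  → 10.8817
row 2: Σ corner-gray over 14 cells = 6906  → 10.4070
row 3: Σ corner-gray over 14 cells = 6804  → 10.2533
row 4: Σ corner-gray over 14 cells = 6674  → 10.0574
row 5: Σ corner-gray over 14 cells = 6569  → 9.8991
row 6: Σ corner-gray over 14 cells = 7105  → 10.7069
row 7: Σ corner-gray over 14 cells = 6862  → 10.3407
row 8: Σ corner-gray over 14 cells = 6865  → 10.3452
row 9: Σ corner-gray over 14 cells = 6994  → 10.5396
row 10: Σ corner-gray over 14 cells = 7381  → 11.1228
row 11: Σ corner-gray over 14 cells = 7502  → 11.3051
row 12: Σ corner-gray over 14 cells = 7718  → 11.6306
row 13: Σ corner-gray over 14 cells = 8475  → 12.7714
Σ rows: total corner-gray = 100231  → 151.0427 mm³

151.043


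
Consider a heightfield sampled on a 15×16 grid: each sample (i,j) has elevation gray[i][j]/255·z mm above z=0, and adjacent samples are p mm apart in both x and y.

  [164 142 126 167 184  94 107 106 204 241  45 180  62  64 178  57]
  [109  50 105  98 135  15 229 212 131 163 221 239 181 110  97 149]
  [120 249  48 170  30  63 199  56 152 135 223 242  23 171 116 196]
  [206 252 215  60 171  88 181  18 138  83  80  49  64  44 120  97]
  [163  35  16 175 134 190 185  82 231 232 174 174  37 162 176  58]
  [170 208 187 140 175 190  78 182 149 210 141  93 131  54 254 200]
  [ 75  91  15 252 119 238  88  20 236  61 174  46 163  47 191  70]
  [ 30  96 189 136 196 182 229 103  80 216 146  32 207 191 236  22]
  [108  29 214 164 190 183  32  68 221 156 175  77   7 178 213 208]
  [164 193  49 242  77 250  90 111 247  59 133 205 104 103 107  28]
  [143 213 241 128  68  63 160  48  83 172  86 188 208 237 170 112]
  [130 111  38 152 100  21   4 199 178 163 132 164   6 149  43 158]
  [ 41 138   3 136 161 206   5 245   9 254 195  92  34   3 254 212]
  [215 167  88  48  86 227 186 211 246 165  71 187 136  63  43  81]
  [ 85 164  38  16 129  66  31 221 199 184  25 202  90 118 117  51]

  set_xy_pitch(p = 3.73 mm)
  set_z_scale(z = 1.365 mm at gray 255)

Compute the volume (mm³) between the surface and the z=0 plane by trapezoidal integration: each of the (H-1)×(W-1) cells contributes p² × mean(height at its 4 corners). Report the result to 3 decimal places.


2095.259

height_mm = gray/255 × 1.365; cell vol = 3.73² × mean(4 corners)
unit = 3.73² × 1.365 / (4×255) = 0.0186187 mm³ per gray-sum
row 0: Σ corner-gray over 15 cells = 8251  → 153.6232
row 1: Σ corner-gray over 15 cells = 8300  → 154.5355
row 2: Σ corner-gray over 15 cells = 7499  → 139.6219
row 3: Σ corner-gray over 15 cells = 7656  → 142.5450
row 4: Σ corner-gray over 15 cells = 8981  → 167.2148
row 5: Σ corner-gray over 15 cells = 8381  → 156.0436
row 6: Σ corner-gray over 15 cells = 8157  → 151.8730
row 7: Σ corner-gray over 15 cells = 8660  → 161.2382
row 8: Σ corner-gray over 15 cells = 8262  → 153.8280
row 9: Σ corner-gray over 15 cells = 8517  → 158.5758
row 10: Σ corner-gray over 15 cells = 7593  → 141.3720
row 11: Σ corner-gray over 15 cells = 6931  → 129.0464
row 12: Σ corner-gray over 15 cells = 7867  → 146.4736
row 13: Σ corner-gray over 15 cells = 7480  → 139.2681
Σ rows: total corner-gray = 112535  → 2095.2592 mm³


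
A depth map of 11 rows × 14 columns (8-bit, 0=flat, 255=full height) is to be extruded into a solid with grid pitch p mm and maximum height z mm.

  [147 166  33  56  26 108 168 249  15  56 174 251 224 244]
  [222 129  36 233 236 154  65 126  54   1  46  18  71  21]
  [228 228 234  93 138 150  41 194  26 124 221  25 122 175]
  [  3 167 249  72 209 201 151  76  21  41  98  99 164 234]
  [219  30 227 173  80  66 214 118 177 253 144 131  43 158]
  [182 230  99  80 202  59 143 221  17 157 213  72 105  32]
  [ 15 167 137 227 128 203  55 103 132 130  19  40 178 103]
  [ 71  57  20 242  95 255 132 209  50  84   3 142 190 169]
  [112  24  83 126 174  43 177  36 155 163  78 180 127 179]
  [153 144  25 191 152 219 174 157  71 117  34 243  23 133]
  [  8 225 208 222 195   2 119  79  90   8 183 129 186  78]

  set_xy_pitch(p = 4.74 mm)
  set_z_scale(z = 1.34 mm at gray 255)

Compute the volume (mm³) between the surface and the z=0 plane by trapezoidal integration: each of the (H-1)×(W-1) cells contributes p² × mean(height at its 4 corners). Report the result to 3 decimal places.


1935.174

height_mm = gray/255 × 1.34; cell vol = 4.74² × mean(4 corners)
unit = 4.74² × 1.34 / (4×255) = 0.0295163 mm³ per gray-sum
row 0: Σ corner-gray over 13 cells = 6024  → 177.8059
row 1: Σ corner-gray over 13 cells = 6176  → 182.2924
row 2: Σ corner-gray over 13 cells = 6928  → 204.4886
row 3: Σ corner-gray over 13 cells = 7022  → 207.2632
row 4: Σ corner-gray over 13 cells = 7099  → 209.5359
row 5: Σ corner-gray over 13 cells = 6566  → 193.8038
row 6: Σ corner-gray over 13 cells = 6354  → 187.5463
row 7: Σ corner-gray over 13 cells = 6221  → 183.6206
row 8: Σ corner-gray over 13 cells = 6409  → 189.1697
row 9: Σ corner-gray over 13 cells = 6764  → 199.6480
Σ rows: total corner-gray = 65563  → 1935.1745 mm³


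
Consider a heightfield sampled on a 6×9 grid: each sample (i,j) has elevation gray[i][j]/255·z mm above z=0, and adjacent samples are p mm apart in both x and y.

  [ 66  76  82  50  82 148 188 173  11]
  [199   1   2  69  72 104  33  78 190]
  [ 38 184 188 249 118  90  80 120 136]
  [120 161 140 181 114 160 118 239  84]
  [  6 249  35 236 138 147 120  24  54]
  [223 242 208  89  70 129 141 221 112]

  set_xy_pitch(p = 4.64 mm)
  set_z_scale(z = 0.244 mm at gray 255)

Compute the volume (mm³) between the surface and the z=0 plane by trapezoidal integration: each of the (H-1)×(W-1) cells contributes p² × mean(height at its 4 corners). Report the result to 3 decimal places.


height_mm = gray/255 × 0.244; cell vol = 4.64² × mean(4 corners)
unit = 4.64² × 0.244 / (4×255) = 0.00515022 mm³ per gray-sum
row 0: Σ corner-gray over 8 cells = 2782  → 14.3279
row 1: Σ corner-gray over 8 cells = 3339  → 17.1966
row 2: Σ corner-gray over 8 cells = 4662  → 24.0103
row 3: Σ corner-gray over 8 cells = 4388  → 22.5992
row 4: Σ corner-gray over 8 cells = 4493  → 23.1399
Σ rows: total corner-gray = 19664  → 101.2739 mm³

101.274


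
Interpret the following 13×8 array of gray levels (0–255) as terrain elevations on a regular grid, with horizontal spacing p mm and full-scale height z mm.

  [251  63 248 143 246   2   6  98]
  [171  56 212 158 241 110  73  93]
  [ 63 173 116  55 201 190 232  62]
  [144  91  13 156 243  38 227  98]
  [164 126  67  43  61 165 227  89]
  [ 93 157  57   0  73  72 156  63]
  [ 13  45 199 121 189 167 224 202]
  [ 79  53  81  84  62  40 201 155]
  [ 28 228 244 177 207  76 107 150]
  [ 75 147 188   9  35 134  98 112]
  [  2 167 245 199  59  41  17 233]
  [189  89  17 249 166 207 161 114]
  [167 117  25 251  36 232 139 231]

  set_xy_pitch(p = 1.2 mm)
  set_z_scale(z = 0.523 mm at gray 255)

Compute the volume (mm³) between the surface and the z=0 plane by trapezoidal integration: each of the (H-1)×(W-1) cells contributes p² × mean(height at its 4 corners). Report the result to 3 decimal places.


31.480

height_mm = gray/255 × 0.523; cell vol = 1.2² × mean(4 corners)
unit = 1.2² × 0.523 / (4×255) = 0.000738353 mm³ per gray-sum
row 0: Σ corner-gray over 7 cells = 3729  → 2.7533
row 1: Σ corner-gray over 7 cells = 4023  → 2.9704
row 2: Σ corner-gray over 7 cells = 3837  → 2.8331
row 3: Σ corner-gray over 7 cells = 3409  → 2.5170
row 4: Σ corner-gray over 7 cells = 2817  → 2.0799
row 5: Σ corner-gray over 7 cells = 3291  → 2.4299
row 6: Σ corner-gray over 7 cells = 3381  → 2.4964
row 7: Σ corner-gray over 7 cells = 3532  → 2.6079
row 8: Σ corner-gray over 7 cells = 3665  → 2.7061
row 9: Σ corner-gray over 7 cells = 3100  → 2.2889
row 10: Σ corner-gray over 7 cells = 3772  → 2.7851
row 11: Σ corner-gray over 7 cells = 4079  → 3.0117
Σ rows: total corner-gray = 42635  → 31.4797 mm³


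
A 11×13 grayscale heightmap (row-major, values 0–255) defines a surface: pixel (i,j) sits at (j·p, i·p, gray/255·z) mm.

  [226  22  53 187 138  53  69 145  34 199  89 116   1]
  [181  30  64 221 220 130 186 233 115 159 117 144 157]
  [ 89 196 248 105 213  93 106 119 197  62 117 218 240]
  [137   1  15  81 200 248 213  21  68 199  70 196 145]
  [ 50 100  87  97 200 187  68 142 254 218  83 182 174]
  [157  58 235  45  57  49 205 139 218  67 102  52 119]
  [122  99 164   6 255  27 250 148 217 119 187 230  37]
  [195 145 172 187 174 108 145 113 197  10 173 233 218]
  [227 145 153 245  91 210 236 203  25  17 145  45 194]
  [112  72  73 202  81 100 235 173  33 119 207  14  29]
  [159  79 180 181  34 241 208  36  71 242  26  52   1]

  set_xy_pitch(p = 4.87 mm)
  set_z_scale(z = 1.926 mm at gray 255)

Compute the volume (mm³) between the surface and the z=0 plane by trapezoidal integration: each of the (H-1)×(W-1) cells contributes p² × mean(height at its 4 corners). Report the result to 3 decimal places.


height_mm = gray/255 × 1.926; cell vol = 4.87² × mean(4 corners)
unit = 4.87² × 1.926 / (4×255) = 0.0447831 mm³ per gray-sum
row 0: Σ corner-gray over 12 cells = 6013  → 269.2807
row 1: Σ corner-gray over 12 cells = 7253  → 324.8117
row 2: Σ corner-gray over 12 cells = 6583  → 294.8071
row 3: Σ corner-gray over 12 cells = 6366  → 285.0891
row 4: Σ corner-gray over 12 cells = 6190  → 277.2073
row 5: Σ corner-gray over 12 cells = 6293  → 281.8200
row 6: Σ corner-gray over 12 cells = 7290  → 326.4687
row 7: Σ corner-gray over 12 cells = 7178  → 321.4530
row 8: Σ corner-gray over 12 cells = 6210  → 278.1030
row 9: Σ corner-gray over 12 cells = 5619  → 251.6362
Σ rows: total corner-gray = 64995  → 2910.6768 mm³

2910.677


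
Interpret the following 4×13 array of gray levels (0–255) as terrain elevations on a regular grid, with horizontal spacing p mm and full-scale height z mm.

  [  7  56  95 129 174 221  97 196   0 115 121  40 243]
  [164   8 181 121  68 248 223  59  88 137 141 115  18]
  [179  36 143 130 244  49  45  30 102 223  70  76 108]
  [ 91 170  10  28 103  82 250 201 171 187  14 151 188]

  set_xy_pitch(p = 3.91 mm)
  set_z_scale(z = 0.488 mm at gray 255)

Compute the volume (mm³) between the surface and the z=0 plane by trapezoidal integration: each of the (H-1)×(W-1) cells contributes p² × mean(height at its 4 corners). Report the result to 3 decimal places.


123.151

height_mm = gray/255 × 0.488; cell vol = 3.91² × mean(4 corners)
unit = 3.91² × 0.488 / (4×255) = 0.00731431 mm³ per gray-sum
row 0: Σ corner-gray over 12 cells = 5698  → 41.6769
row 1: Σ corner-gray over 12 cells = 5543  → 40.5432
row 2: Σ corner-gray over 12 cells = 5596  → 40.9309
Σ rows: total corner-gray = 16837  → 123.1510 mm³


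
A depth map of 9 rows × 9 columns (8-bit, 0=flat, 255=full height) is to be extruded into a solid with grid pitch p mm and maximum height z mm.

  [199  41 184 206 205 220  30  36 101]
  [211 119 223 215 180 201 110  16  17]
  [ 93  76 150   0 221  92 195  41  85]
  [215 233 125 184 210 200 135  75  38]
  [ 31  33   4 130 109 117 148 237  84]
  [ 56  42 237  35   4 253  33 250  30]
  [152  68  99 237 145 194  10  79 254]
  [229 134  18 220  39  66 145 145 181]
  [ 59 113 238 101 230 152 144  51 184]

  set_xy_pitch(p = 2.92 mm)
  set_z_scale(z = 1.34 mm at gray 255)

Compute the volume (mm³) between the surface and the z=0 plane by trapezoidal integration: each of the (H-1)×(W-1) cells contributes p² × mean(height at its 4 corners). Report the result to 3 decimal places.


height_mm = gray/255 × 1.34; cell vol = 2.92² × mean(4 corners)
unit = 2.92² × 1.34 / (4×255) = 0.0112013 mm³ per gray-sum
row 0: Σ corner-gray over 8 cells = 4500  → 50.4061
row 1: Σ corner-gray over 8 cells = 4084  → 45.7463
row 2: Σ corner-gray over 8 cells = 4305  → 48.2218
row 3: Σ corner-gray over 8 cells = 4248  → 47.5833
row 4: Σ corner-gray over 8 cells = 3465  → 38.8127
row 5: Σ corner-gray over 8 cells = 3864  → 43.2820
row 6: Σ corner-gray over 8 cells = 4014  → 44.9622
row 7: Σ corner-gray over 8 cells = 4245  → 47.5497
Σ rows: total corner-gray = 32725  → 366.5641 mm³

366.564


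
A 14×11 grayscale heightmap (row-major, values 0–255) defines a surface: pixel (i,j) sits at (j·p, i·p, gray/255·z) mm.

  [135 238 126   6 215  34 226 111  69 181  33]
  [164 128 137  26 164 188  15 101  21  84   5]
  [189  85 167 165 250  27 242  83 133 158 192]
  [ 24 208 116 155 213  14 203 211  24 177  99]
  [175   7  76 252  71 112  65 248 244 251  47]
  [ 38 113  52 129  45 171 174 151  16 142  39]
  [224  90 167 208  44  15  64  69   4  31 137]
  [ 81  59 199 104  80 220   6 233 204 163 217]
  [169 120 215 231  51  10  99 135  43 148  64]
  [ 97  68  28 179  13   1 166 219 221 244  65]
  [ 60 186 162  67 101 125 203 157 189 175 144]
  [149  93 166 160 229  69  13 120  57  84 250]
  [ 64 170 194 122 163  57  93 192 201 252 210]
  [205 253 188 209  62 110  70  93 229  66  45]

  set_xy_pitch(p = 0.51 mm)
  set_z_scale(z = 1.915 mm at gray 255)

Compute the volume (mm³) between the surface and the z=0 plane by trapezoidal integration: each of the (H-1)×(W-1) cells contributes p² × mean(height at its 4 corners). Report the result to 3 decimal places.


32.354

height_mm = gray/255 × 1.915; cell vol = 0.51² × mean(4 corners)
unit = 0.51² × 1.915 / (4×255) = 0.000488325 mm³ per gray-sum
row 0: Σ corner-gray over 10 cells = 4477  → 2.1862
row 1: Σ corner-gray over 10 cells = 4898  → 2.3918
row 2: Σ corner-gray over 10 cells = 5766  → 2.8157
row 3: Σ corner-gray over 10 cells = 5639  → 2.7537
row 4: Σ corner-gray over 10 cells = 4937  → 2.4109
row 5: Σ corner-gray over 10 cells = 3808  → 1.8595
row 6: Σ corner-gray over 10 cells = 4579  → 2.2360
row 7: Σ corner-gray over 10 cells = 5171  → 2.5251
row 8: Σ corner-gray over 10 cells = 4777  → 2.3327
row 9: Σ corner-gray over 10 cells = 5374  → 2.6243
row 10: Σ corner-gray over 10 cells = 5315  → 2.5954
row 11: Σ corner-gray over 10 cells = 5543  → 2.7068
row 12: Σ corner-gray over 10 cells = 5972  → 2.9163
Σ rows: total corner-gray = 66256  → 32.3545 mm³


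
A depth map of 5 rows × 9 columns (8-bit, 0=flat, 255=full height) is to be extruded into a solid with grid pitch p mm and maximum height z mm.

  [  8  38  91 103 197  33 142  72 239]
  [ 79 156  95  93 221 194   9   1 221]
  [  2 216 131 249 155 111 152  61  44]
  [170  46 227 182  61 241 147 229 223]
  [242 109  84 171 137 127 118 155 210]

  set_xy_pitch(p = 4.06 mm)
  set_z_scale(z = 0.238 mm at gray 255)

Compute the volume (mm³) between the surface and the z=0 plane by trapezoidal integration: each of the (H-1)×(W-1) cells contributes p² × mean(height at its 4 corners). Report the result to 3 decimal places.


height_mm = gray/255 × 0.238; cell vol = 4.06² × mean(4 corners)
unit = 4.06² × 0.238 / (4×255) = 0.00384617 mm³ per gray-sum
row 0: Σ corner-gray over 8 cells = 3437  → 13.2193
row 1: Σ corner-gray over 8 cells = 4034  → 15.5155
row 2: Σ corner-gray over 8 cells = 4855  → 18.6732
row 3: Σ corner-gray over 8 cells = 4913  → 18.8962
Σ rows: total corner-gray = 17239  → 66.3042 mm³

66.304


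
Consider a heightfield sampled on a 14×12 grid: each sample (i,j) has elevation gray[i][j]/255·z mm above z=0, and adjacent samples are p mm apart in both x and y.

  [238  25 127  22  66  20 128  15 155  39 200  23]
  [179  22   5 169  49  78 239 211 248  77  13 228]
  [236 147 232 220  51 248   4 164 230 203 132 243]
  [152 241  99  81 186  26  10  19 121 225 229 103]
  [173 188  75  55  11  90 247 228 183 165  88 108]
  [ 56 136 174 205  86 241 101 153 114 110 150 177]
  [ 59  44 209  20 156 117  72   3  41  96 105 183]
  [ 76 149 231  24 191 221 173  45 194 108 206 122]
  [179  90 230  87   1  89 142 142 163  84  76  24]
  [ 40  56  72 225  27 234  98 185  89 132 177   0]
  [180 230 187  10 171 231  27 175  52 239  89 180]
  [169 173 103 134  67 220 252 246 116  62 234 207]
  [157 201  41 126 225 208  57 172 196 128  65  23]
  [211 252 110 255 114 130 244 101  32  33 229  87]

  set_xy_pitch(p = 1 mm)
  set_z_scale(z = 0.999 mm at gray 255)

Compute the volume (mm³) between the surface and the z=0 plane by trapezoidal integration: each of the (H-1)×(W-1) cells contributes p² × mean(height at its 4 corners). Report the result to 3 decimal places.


height_mm = gray/255 × 0.999; cell vol = 1² × mean(4 corners)
unit = 1² × 0.999 / (4×255) = 0.000979412 mm³ per gray-sum
row 0: Σ corner-gray over 11 cells = 4484  → 4.3917
row 1: Σ corner-gray over 11 cells = 6370  → 6.2389
row 2: Σ corner-gray over 11 cells = 6470  → 6.3368
row 3: Σ corner-gray over 11 cells = 5670  → 5.5533
row 4: Σ corner-gray over 11 cells = 6114  → 5.9881
row 5: Σ corner-gray over 11 cells = 5141  → 5.0352
row 6: Σ corner-gray over 11 cells = 5250  → 5.1419
row 7: Σ corner-gray over 11 cells = 5693  → 5.5758
row 8: Σ corner-gray over 11 cells = 5041  → 4.9372
row 9: Σ corner-gray over 11 cells = 5812  → 5.6923
row 10: Σ corner-gray over 11 cells = 6772  → 6.6326
row 11: Σ corner-gray over 11 cells = 6608  → 6.4720
row 12: Σ corner-gray over 11 cells = 6316  → 6.1860
Σ rows: total corner-gray = 75741  → 74.1816 mm³

74.182


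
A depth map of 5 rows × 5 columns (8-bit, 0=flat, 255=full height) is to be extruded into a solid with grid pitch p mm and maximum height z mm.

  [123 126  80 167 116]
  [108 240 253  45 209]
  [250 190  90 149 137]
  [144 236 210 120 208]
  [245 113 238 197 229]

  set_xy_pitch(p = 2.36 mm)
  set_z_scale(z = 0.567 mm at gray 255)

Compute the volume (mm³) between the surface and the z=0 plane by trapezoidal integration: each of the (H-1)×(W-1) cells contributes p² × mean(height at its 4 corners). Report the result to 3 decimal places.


33.434

height_mm = gray/255 × 0.567; cell vol = 2.36² × mean(4 corners)
unit = 2.36² × 0.567 / (4×255) = 0.00309604 mm³ per gray-sum
row 0: Σ corner-gray over 4 cells = 2378  → 7.3624
row 1: Σ corner-gray over 4 cells = 2638  → 8.1674
row 2: Σ corner-gray over 4 cells = 2729  → 8.4491
row 3: Σ corner-gray over 4 cells = 3054  → 9.4553
Σ rows: total corner-gray = 10799  → 33.4342 mm³


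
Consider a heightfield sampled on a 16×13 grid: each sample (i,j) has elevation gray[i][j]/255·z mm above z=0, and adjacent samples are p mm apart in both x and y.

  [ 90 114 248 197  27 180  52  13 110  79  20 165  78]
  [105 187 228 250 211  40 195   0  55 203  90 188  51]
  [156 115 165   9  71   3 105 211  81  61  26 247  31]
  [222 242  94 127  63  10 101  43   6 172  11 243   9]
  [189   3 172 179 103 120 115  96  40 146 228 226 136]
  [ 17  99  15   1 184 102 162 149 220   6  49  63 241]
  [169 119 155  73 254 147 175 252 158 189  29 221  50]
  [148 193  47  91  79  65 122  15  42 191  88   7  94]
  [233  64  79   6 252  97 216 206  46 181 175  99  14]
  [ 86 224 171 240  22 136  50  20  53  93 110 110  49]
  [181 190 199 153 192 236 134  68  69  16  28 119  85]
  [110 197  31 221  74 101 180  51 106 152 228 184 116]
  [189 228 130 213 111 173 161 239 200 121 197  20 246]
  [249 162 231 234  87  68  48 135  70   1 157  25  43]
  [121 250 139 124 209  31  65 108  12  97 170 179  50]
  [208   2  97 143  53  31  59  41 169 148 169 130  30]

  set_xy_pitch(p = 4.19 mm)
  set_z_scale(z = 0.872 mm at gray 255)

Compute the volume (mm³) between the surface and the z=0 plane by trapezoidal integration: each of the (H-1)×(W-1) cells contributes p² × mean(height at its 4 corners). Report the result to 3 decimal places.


height_mm = gray/255 × 0.872; cell vol = 4.19² × mean(4 corners)
unit = 4.19² × 0.872 / (4×255) = 0.0150087 mm³ per gray-sum
row 0: Σ corner-gray over 12 cells = 6028  → 90.4727
row 1: Σ corner-gray over 12 cells = 5825  → 87.4259
row 2: Σ corner-gray over 12 cells = 4830  → 72.4922
row 3: Σ corner-gray over 12 cells = 5636  → 84.5893
row 4: Σ corner-gray over 12 cells = 5539  → 83.1334
row 5: Σ corner-gray over 12 cells = 6121  → 91.8685
row 6: Σ corner-gray over 12 cells = 5885  → 88.3265
row 7: Σ corner-gray over 12 cells = 5211  → 78.2106
row 8: Σ corner-gray over 12 cells = 5682  → 85.2797
row 9: Σ corner-gray over 12 cells = 5667  → 85.0546
row 10: Σ corner-gray over 12 cells = 6350  → 95.3055
row 11: Σ corner-gray over 12 cells = 7297  → 109.5188
row 12: Σ corner-gray over 12 cells = 6749  → 101.2940
row 13: Σ corner-gray over 12 cells = 5667  → 85.0546
row 14: Σ corner-gray over 12 cells = 5261  → 78.9610
Σ rows: total corner-gray = 87748  → 1316.9873 mm³

1316.987


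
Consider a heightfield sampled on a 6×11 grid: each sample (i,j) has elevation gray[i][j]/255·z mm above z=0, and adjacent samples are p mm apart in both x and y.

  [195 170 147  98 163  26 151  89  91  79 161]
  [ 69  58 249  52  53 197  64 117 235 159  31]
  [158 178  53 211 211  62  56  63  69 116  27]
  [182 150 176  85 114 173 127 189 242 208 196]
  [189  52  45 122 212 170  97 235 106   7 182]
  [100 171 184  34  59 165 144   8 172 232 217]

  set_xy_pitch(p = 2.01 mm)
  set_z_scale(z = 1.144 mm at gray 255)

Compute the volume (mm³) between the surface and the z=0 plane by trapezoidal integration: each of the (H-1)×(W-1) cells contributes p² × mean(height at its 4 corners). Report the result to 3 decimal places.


height_mm = gray/255 × 1.144; cell vol = 2.01² × mean(4 corners)
unit = 2.01² × 1.144 / (4×255) = 0.00453125 mm³ per gray-sum
row 0: Σ corner-gray over 10 cells = 4852  → 21.9856
row 1: Σ corner-gray over 10 cells = 4691  → 21.2561
row 2: Σ corner-gray over 10 cells = 5529  → 25.0533
row 3: Σ corner-gray over 10 cells = 5769  → 26.1408
row 4: Σ corner-gray over 10 cells = 5118  → 23.1909
Σ rows: total corner-gray = 25959  → 117.6267 mm³

117.627


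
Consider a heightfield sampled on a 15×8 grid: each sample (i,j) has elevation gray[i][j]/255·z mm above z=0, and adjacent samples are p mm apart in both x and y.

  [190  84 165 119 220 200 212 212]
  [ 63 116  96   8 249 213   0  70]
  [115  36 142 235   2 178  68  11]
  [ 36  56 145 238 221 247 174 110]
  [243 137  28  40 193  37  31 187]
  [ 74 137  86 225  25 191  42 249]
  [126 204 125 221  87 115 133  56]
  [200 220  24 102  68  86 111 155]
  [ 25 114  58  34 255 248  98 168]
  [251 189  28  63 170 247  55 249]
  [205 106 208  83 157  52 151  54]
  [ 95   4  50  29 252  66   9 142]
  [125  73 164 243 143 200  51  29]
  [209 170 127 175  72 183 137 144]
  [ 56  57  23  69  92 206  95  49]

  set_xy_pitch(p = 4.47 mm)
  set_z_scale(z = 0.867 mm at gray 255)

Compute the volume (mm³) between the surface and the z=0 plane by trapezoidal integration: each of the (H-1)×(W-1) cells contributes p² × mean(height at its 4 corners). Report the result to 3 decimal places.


height_mm = gray/255 × 0.867; cell vol = 4.47² × mean(4 corners)
unit = 4.47² × 0.867 / (4×255) = 0.0169838 mm³ per gray-sum
row 0: Σ corner-gray over 7 cells = 3899  → 66.2197
row 1: Σ corner-gray over 7 cells = 2945  → 50.0172
row 2: Σ corner-gray over 7 cells = 3756  → 63.7910
row 3: Σ corner-gray over 7 cells = 3670  → 62.3304
row 4: Σ corner-gray over 7 cells = 3097  → 52.5987
row 5: Σ corner-gray over 7 cells = 3687  → 62.6191
row 6: Σ corner-gray over 7 cells = 3529  → 59.9357
row 7: Σ corner-gray over 7 cells = 3384  → 57.4731
row 8: Σ corner-gray over 7 cells = 3811  → 64.7251
row 9: Σ corner-gray over 7 cells = 3777  → 64.1477
row 10: Σ corner-gray over 7 cells = 2830  → 48.0641
row 11: Σ corner-gray over 7 cells = 2959  → 50.2550
row 12: Σ corner-gray over 7 cells = 3983  → 67.6463
row 13: Σ corner-gray over 7 cells = 3270  → 55.5369
Σ rows: total corner-gray = 48597  → 825.3600 mm³

825.360


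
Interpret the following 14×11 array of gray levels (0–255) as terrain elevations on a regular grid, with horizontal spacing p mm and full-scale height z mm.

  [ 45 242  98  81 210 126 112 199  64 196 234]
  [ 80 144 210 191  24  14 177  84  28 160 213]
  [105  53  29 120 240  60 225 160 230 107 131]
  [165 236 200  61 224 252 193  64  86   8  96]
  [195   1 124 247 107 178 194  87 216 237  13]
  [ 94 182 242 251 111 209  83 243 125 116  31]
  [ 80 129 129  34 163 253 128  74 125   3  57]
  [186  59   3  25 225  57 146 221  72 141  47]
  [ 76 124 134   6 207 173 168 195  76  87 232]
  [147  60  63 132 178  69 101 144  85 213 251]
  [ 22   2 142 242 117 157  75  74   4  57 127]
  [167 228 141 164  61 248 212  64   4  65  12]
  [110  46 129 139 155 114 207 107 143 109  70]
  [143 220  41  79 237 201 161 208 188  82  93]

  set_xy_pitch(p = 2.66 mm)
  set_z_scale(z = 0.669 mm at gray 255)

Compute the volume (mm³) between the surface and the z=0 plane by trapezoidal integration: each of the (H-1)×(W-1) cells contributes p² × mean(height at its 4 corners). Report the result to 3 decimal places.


311.780

height_mm = gray/255 × 0.669; cell vol = 2.66² × mean(4 corners)
unit = 2.66² × 0.669 / (4×255) = 0.00464076 mm³ per gray-sum
row 0: Σ corner-gray over 10 cells = 5292  → 24.5589
row 1: Σ corner-gray over 10 cells = 5041  → 23.3941
row 2: Σ corner-gray over 10 cells = 5593  → 25.9558
row 3: Σ corner-gray over 10 cells = 5899  → 27.3759
row 4: Σ corner-gray over 10 cells = 6239  → 28.9537
row 5: Σ corner-gray over 10 cells = 5462  → 25.3478
row 6: Σ corner-gray over 10 cells = 4344  → 20.1595
row 7: Σ corner-gray over 10 cells = 4779  → 22.1782
row 8: Σ corner-gray over 10 cells = 5136  → 23.8349
row 9: Σ corner-gray over 10 cells = 4377  → 20.3126
row 10: Σ corner-gray over 10 cells = 4442  → 20.6143
row 11: Σ corner-gray over 10 cells = 5031  → 23.3477
row 12: Σ corner-gray over 10 cells = 5548  → 25.7469
Σ rows: total corner-gray = 67183  → 311.7803 mm³


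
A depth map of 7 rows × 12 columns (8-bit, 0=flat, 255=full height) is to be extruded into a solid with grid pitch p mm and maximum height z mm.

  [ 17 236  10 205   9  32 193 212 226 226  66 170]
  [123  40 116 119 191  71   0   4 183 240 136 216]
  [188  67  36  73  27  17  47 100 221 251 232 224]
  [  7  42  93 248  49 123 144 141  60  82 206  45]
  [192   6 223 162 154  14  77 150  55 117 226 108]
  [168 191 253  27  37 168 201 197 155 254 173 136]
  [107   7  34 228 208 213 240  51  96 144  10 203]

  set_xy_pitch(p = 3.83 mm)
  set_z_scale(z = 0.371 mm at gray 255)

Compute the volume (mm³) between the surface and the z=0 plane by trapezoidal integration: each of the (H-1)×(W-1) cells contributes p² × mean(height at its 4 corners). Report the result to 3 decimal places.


height_mm = gray/255 × 0.371; cell vol = 3.83² × mean(4 corners)
unit = 3.83² × 0.371 / (4×255) = 0.00533545 mm³ per gray-sum
row 0: Σ corner-gray over 11 cells = 5556  → 29.6438
row 1: Σ corner-gray over 11 cells = 5093  → 27.1735
row 2: Σ corner-gray over 11 cells = 4982  → 26.5812
row 3: Σ corner-gray over 11 cells = 5096  → 27.1895
row 4: Σ corner-gray over 11 cells = 6284  → 33.5280
row 5: Σ corner-gray over 11 cells = 6388  → 34.0829
Σ rows: total corner-gray = 33399  → 178.1988 mm³

178.199


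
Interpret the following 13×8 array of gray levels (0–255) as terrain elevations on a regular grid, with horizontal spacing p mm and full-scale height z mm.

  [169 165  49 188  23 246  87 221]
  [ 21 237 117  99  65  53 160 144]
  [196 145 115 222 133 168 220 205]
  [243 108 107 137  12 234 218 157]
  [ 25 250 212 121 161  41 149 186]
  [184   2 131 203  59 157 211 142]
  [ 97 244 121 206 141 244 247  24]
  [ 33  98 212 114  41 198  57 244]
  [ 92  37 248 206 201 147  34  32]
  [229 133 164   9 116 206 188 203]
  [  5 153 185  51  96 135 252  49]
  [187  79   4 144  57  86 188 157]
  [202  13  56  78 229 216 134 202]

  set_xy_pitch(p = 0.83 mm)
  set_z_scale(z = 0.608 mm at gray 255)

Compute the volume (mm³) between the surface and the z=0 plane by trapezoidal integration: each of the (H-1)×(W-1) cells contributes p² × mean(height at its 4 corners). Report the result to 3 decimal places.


height_mm = gray/255 × 0.608; cell vol = 0.83² × mean(4 corners)
unit = 0.83² × 0.608 / (4×255) = 0.000410638 mm³ per gray-sum
row 0: Σ corner-gray over 7 cells = 3533  → 1.4508
row 1: Σ corner-gray over 7 cells = 4034  → 1.6565
row 2: Σ corner-gray over 7 cells = 4439  → 1.8228
row 3: Σ corner-gray over 7 cells = 4111  → 1.6881
row 4: Σ corner-gray over 7 cells = 3931  → 1.6142
row 5: Σ corner-gray over 7 cells = 4379  → 1.7982
row 6: Σ corner-gray over 7 cells = 4244  → 1.7427
row 7: Σ corner-gray over 7 cells = 3587  → 1.4730
row 8: Σ corner-gray over 7 cells = 3934  → 1.6155
row 9: Σ corner-gray over 7 cells = 3862  → 1.5859
row 10: Σ corner-gray over 7 cells = 3258  → 1.3379
row 11: Σ corner-gray over 7 cells = 3316  → 1.3617
Σ rows: total corner-gray = 46628  → 19.1472 mm³

19.147


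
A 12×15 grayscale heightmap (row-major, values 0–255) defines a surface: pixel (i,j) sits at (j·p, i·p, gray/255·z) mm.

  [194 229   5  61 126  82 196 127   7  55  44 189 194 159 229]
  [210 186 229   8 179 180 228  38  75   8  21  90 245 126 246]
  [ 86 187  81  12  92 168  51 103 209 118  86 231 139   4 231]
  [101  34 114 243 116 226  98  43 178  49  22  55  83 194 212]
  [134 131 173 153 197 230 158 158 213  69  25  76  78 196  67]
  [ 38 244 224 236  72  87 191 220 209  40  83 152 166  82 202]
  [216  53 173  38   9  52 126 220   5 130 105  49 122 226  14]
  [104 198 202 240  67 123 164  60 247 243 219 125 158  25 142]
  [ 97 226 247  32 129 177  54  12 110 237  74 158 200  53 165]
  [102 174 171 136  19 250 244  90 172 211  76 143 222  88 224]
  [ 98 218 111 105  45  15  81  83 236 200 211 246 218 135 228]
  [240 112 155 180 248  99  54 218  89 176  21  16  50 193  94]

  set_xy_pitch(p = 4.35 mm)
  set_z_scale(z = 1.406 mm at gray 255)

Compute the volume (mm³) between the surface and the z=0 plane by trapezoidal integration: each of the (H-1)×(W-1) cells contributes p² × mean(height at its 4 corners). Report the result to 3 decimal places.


2148.252

height_mm = gray/255 × 1.406; cell vol = 4.35² × mean(4 corners)
unit = 4.35² × 1.406 / (4×255) = 0.0260834 mm³ per gray-sum
row 0: Σ corner-gray over 14 cells = 7053  → 183.9660
row 1: Σ corner-gray over 14 cells = 6961  → 181.5663
row 2: Σ corner-gray over 14 cells = 6502  → 169.5941
row 3: Σ corner-gray over 14 cells = 7138  → 186.1831
row 4: Σ corner-gray over 14 cells = 8167  → 213.0229
row 5: Σ corner-gray over 14 cells = 7098  → 185.1397
row 6: Σ corner-gray over 14 cells = 7234  → 188.6871
row 7: Σ corner-gray over 14 cells = 8068  → 210.4406
row 8: Σ corner-gray over 14 cells = 7998  → 208.6148
row 9: Σ corner-gray over 14 cells = 8452  → 220.4566
row 10: Σ corner-gray over 14 cells = 7690  → 200.5811
Σ rows: total corner-gray = 82361  → 2148.2522 mm³


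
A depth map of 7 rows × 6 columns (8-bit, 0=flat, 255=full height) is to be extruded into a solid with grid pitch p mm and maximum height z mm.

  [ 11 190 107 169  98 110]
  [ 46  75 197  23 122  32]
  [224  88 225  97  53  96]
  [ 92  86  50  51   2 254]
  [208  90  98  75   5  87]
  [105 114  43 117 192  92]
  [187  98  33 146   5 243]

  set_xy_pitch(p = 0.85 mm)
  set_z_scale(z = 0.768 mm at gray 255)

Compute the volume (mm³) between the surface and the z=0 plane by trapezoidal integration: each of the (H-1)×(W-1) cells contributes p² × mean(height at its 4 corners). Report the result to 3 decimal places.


6.488

height_mm = gray/255 × 0.768; cell vol = 0.85² × mean(4 corners)
unit = 0.85² × 0.768 / (4×255) = 0.000544 mm³ per gray-sum
row 0: Σ corner-gray over 5 cells = 2161  → 1.1756
row 1: Σ corner-gray over 5 cells = 2158  → 1.1740
row 2: Σ corner-gray over 5 cells = 1970  → 1.0717
row 3: Σ corner-gray over 5 cells = 1555  → 0.8459
row 4: Σ corner-gray over 5 cells = 1960  → 1.0662
row 5: Σ corner-gray over 5 cells = 2123  → 1.1549
Σ rows: total corner-gray = 11927  → 6.4883 mm³


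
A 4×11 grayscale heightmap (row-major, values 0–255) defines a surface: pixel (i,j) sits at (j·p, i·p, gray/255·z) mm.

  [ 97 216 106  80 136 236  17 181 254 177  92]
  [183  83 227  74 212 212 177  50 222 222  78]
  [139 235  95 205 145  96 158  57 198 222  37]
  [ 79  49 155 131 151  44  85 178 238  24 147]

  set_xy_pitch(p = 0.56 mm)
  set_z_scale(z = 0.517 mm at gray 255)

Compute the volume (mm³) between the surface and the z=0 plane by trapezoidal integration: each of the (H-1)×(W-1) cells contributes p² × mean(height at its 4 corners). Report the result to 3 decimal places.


2.824

height_mm = gray/255 × 0.517; cell vol = 0.56² × mean(4 corners)
unit = 0.56² × 0.517 / (4×255) = 0.000158952 mm³ per gray-sum
row 0: Σ corner-gray over 10 cells = 6214  → 0.9877
row 1: Σ corner-gray over 10 cells = 6217  → 0.9882
row 2: Σ corner-gray over 10 cells = 5334  → 0.8479
Σ rows: total corner-gray = 17765  → 2.8238 mm³


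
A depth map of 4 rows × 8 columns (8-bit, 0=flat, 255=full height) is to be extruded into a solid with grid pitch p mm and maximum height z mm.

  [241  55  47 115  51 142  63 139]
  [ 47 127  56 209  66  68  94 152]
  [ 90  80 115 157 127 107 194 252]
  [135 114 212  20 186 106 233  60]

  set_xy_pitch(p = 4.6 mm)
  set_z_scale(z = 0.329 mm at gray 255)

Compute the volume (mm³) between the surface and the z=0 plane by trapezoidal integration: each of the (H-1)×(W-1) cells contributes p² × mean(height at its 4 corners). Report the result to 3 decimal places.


67.876

height_mm = gray/255 × 0.329; cell vol = 4.6² × mean(4 corners)
unit = 4.6² × 0.329 / (4×255) = 0.00682514 mm³ per gray-sum
row 0: Σ corner-gray over 7 cells = 2765  → 18.8715
row 1: Σ corner-gray over 7 cells = 3341  → 22.8028
row 2: Σ corner-gray over 7 cells = 3839  → 26.2017
Σ rows: total corner-gray = 9945  → 67.8760 mm³


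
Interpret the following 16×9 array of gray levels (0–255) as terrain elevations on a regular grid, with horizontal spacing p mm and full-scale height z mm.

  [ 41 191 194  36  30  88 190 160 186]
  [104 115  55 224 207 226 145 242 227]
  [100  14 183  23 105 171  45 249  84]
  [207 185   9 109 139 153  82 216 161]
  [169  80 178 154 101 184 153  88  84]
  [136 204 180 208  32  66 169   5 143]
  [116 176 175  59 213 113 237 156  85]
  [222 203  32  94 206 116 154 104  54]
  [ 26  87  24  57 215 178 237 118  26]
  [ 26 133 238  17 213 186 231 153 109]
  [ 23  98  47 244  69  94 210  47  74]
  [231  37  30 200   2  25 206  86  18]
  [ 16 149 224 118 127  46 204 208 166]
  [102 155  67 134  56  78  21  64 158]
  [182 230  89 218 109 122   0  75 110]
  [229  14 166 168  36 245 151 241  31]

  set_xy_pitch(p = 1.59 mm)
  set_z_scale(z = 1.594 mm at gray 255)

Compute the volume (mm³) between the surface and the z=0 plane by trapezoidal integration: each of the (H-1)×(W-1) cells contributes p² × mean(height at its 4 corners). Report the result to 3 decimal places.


242.882

height_mm = gray/255 × 1.594; cell vol = 1.59² × mean(4 corners)
unit = 1.59² × 1.594 / (4×255) = 0.00395078 mm³ per gray-sum
row 0: Σ corner-gray over 8 cells = 4764  → 18.8215
row 1: Σ corner-gray over 8 cells = 4523  → 17.8694
row 2: Σ corner-gray over 8 cells = 3918  → 15.4791
row 3: Σ corner-gray over 8 cells = 4283  → 16.9212
row 4: Σ corner-gray over 8 cells = 4136  → 16.3404
row 5: Σ corner-gray over 8 cells = 4466  → 17.6442
row 6: Σ corner-gray over 8 cells = 4553  → 17.9879
row 7: Σ corner-gray over 8 cells = 3978  → 15.7162
row 8: Σ corner-gray over 8 cells = 4361  → 17.2293
row 9: Σ corner-gray over 8 cells = 4192  → 16.5617
row 10: Σ corner-gray over 8 cells = 3136  → 12.3896
row 11: Σ corner-gray over 8 cells = 3755  → 14.8352
row 12: Σ corner-gray over 8 cells = 3744  → 14.7917
row 13: Σ corner-gray over 8 cells = 3388  → 13.3852
row 14: Σ corner-gray over 8 cells = 4280  → 16.9093
Σ rows: total corner-gray = 61477  → 242.8818 mm³


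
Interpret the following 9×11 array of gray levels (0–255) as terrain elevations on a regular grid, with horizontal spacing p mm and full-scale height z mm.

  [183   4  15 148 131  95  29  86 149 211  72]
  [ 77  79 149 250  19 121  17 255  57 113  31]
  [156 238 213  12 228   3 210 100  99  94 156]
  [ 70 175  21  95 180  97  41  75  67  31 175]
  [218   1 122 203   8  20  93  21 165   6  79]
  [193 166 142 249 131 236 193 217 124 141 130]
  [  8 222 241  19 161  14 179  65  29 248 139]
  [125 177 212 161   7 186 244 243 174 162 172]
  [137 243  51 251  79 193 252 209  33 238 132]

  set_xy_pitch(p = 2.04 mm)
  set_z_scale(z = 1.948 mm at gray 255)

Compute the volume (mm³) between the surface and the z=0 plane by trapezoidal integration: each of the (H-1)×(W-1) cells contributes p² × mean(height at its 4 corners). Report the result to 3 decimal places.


height_mm = gray/255 × 1.948; cell vol = 2.04² × mean(4 corners)
unit = 2.04² × 1.948 / (4×255) = 0.00794784 mm³ per gray-sum
row 0: Σ corner-gray over 10 cells = 4219  → 33.5319
row 1: Σ corner-gray over 10 cells = 4934  → 39.2146
row 2: Σ corner-gray over 10 cells = 4515  → 35.8845
row 3: Σ corner-gray over 10 cells = 3384  → 26.8955
row 4: Σ corner-gray over 10 cells = 5096  → 40.5022
row 5: Σ corner-gray over 10 cells = 6024  → 47.8778
row 6: Σ corner-gray over 10 cells = 5932  → 47.1466
row 7: Σ corner-gray over 10 cells = 6796  → 54.0135
Σ rows: total corner-gray = 40900  → 325.0667 mm³

325.067
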